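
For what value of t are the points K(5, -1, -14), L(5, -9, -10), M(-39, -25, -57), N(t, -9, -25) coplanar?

Normal to plane KLM: n = (440, -176, -352); plane equation n·P = 7304.
Requiring n·N = 7304: (440)t + (10384) = 7304.
So t = -7.

-7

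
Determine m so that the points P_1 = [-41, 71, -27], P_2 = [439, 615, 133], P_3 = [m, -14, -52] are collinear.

-116

Collinearity requires P_1P_2 × P_1P_3 = 0; each component is linear in m.
The y-component gives (160)m + (18560) = 0, so m = -116.
The remaining components then also vanish.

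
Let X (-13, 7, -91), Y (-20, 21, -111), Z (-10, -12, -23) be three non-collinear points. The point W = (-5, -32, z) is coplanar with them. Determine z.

37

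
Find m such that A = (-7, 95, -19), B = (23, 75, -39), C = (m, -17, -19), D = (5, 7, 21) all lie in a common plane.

56

Normal to plane ABD: n = (-2560, -1440, -2400); plane equation n·P = -73280.
Requiring n·C = -73280: (-2560)m + (70080) = -73280.
So m = 56.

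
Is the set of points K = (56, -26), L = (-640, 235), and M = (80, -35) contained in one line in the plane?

Yes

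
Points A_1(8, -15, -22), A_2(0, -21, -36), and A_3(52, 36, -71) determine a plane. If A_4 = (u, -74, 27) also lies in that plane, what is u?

-44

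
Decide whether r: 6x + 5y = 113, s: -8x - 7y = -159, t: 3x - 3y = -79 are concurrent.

No

Intersecting r and s: solving the 2×2 system gives (x, y) = (-2, 25).
Substitute into t: (3)(-2) + (-3)(25) = -81.
But t requires -79 ≠ -81, so the three lines have no common point.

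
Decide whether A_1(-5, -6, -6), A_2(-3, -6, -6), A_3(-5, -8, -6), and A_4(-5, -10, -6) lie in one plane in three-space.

Yes

A normal to the plane through A_1, A_2, A_3 is n = A_1A_2 × A_1A_3 = (0, 0, -4).
The plane has equation n·P = 24. For A_4: n·A_4 = 24.
Equal, so A_4 lies in the plane and all four are coplanar.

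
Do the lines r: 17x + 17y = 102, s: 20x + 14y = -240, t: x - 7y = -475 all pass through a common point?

No

Lines aᵢx + bᵢy = cᵢ with pairwise distinct directions are concurrent exactly when det[aᵢ bᵢ cᵢ] = 0.
Here the determinant is 102.
Nonzero, so no common point exists.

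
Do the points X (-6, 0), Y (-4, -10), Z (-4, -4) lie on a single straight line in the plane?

No

XY = (2, -10), XZ = (2, -4).
det[XY; XZ] = (2)(-4) − (-10)(2) = 12.
The determinant is nonzero, so they are not collinear.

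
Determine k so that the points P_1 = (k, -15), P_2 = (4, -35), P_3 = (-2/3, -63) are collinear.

22/3

The three points are collinear iff det[P_1P_2; P_1P_3] = 0.
This determinant is linear in k: (28)k + (-616/3) = 0, so k = 22/3.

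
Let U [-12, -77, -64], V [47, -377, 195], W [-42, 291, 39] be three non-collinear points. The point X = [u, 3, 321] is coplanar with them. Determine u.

18

The plane through U, V, W has equation −126212x − 13847y + 12712z = 1767195.
Substituting X: (-126212)u + (4039011) = 1767195, so u = 18.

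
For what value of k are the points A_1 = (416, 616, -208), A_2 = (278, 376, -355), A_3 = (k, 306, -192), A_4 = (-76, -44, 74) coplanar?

204

Coplanarity ⇔ det[A_1A_2; A_1A_3; A_1A_4] = 0.
Expanding, this is linear in k: (164700)k + (-33598800) = 0.
So k = 204.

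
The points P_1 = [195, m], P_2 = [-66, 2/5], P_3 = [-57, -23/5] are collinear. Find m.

The three points are collinear iff det[P_1P_2; P_1P_3] = 0.
This determinant is linear in m: (9)m + (6507/5) = 0, so m = -723/5.

-723/5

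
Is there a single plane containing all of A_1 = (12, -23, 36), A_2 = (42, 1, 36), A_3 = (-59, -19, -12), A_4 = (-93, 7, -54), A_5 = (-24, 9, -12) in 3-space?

Yes

The plane through A_1, A_2, A_3 has normal n = A_1A_2 × A_1A_3 = (-1152, 1440, 1824) and equation n·P = 18720.
Checking the remaining points: n·A_4 = 18720, n·A_5 = 18720.
All equal 18720, so all 5 points lie in one plane.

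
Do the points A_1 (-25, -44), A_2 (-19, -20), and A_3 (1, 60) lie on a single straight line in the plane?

Yes

A_1A_2 = (6, 24), A_1A_3 = (26, 104).
det[A_1A_2; A_1A_3] = (6)(104) − (24)(26) = 0.
The determinant is zero, so the points are collinear.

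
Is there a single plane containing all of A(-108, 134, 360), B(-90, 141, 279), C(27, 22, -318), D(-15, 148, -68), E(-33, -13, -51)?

The plane through A, B, C has normal n = AB × AC = (-13818, 1269, -2961) and equation n·P = 596430.
Checking the remaining points: n·D = 596430, n·E = 590508.
Since n·E = 590508 ≠ 596430, E is off the plane and the points are not all coplanar.

No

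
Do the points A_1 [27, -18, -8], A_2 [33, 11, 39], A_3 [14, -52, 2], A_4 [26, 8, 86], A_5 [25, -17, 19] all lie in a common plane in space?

No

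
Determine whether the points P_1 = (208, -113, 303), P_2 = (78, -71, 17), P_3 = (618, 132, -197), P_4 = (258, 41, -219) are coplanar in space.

A normal to the plane through P_1, P_2, P_3 is n = P_1P_2 × P_1P_3 = (49070, -182260, -49070).
The plane has equation n·P = 15933730. For P_4: n·P_4 = 15933730.
Equal, so P_4 lies in the plane and all four are coplanar.

Yes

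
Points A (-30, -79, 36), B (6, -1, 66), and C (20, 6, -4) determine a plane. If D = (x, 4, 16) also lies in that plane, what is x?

16

The plane through A, B, C has equation −5670x + 2940y − 840z = -92400.
Substituting D: (-5670)x + (-1680) = -92400, so x = 16.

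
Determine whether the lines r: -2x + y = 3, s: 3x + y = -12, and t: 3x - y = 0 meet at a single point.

No

Lines aᵢx + bᵢy = cᵢ with pairwise distinct directions are concurrent exactly when det[aᵢ bᵢ cᵢ] = 0.
Here the determinant is -30.
Nonzero, so no common point exists.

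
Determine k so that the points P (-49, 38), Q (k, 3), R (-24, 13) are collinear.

Collinearity: (Q − P) must be parallel to (R − P) = (25, -25).
Cross-multiplying the components: (k − (-49))·(-25) = (-35)·(25).
Solving gives k = -14.

-14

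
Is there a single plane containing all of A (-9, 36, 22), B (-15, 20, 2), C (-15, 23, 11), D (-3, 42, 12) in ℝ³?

Yes

The four points are coplanar iff the 3×3 determinant with rows AB, AC, AD is zero.
Rows: (-6, -16, -20), (-6, -13, -11), (6, 6, -10).
Expanding along the first row: (-6)(196) − (-16)(126) + (-20)(42) = 0.
Zero determinant ⇒ coplanar.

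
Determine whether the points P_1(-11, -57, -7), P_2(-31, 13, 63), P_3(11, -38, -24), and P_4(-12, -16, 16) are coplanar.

With P_1 as base: P_1P_2 = (-20, 70, 70), P_1P_3 = (22, 19, -17), P_1P_4 = (-1, 41, 23).
P_1P_3 × P_1P_4 = (1134, -489, 921).
P_1P_2 · (P_1P_3 × P_1P_4) = 7560.
Since 7560 ≠ 0, the four points are not coplanar.

No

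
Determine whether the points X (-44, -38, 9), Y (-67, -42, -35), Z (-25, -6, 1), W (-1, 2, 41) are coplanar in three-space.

Yes

The four points are coplanar iff the 3×3 determinant with rows XY, XZ, XW is zero.
Rows: (-23, -4, -44), (19, 32, -8), (43, 40, 32).
Expanding along the first row: (-23)(1344) − (-4)(952) + (-44)(-616) = 0.
Zero determinant ⇒ coplanar.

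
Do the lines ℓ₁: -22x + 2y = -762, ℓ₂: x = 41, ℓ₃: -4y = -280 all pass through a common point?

Lines aᵢx + bᵢy = cᵢ with pairwise distinct directions are concurrent exactly when det[aᵢ bᵢ cᵢ] = 0.
Here the determinant is 0.
It vanishes, so the lines are concurrent at (41, 70).

Yes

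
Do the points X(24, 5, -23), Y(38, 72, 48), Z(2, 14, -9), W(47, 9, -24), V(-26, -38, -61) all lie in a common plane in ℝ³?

No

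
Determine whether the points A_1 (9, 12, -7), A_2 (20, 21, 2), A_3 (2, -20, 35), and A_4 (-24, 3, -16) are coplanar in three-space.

No

A normal to the plane through A_1, A_2, A_3 is n = A_1A_2 × A_1A_3 = (666, -525, -289).
The plane has equation n·P = 1717. For A_4: n·A_4 = -12935.
-12935 ≠ 1717, so A_4 is off the plane.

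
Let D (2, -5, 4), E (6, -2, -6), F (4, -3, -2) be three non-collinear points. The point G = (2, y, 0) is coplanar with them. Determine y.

The plane through D, E, F has equation 2x + 4y + 2z = -8.
Substituting G: (4)y + (4) = -8, so y = -3.

-3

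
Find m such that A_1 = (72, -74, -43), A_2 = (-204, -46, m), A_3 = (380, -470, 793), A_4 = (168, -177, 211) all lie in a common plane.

-687

The points are coplanar iff A_1A_2 · (A_1A_3 × A_1A_4) = 0.
Expanding, this is linear in m: (6292)m + (4322604) = 0.
So m = -687.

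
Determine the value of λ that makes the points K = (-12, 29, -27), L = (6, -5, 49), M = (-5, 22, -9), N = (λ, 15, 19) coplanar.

16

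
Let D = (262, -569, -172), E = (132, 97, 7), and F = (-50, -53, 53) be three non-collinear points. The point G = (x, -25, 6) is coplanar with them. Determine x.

The plane through D, E, F has equation 57486x − 26598y + 140712z = 5993130.
Substituting G: (57486)x + (1509222) = 5993130, so x = 78.

78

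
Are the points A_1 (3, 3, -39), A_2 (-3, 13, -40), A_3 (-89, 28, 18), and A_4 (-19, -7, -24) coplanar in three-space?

The four points are coplanar iff the 3×3 determinant with rows A_1A_2, A_1A_3, A_1A_4 is zero.
Rows: (-6, 10, -1), (-92, 25, 57), (-22, -10, 15).
Expanding along the first row: (-6)(945) − (10)(-126) + (-1)(1470) = -5880.
Nonzero ⇒ not coplanar.

No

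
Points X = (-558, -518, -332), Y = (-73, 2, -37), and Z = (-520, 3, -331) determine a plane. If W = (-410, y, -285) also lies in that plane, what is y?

575

Coplanarity requires XY · (XZ × XW) = 0.
XY = (485, 520, 295), XZ = (38, 521, 1); the triple product is linear in y with coefficient 10725 and constant term -6166875.
Setting it to zero: y = 575.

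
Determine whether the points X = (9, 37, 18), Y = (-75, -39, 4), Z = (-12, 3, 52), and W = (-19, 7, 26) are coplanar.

A normal to the plane through X, Y, Z is n = XY × XZ = (-3060, 3150, 1260).
The plane has equation n·P = 111690. For W: n·W = 112950.
112950 ≠ 111690, so W is off the plane.

No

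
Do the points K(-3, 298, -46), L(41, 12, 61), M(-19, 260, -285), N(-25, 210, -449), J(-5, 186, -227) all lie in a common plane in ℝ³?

No

The plane through K, L, M has normal n = KL × KM = (72420, 8804, -6248) and equation n·P = 2693740.
Checking the remaining points: n·N = 2843692, n·J = 2693740.
Since n·N = 2843692 ≠ 2693740, N is off the plane and the points are not all coplanar.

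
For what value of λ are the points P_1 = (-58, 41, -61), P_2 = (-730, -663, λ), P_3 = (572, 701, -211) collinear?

99

Collinearity requires P_1P_2 × P_1P_3 = 0; each component is linear in λ.
The x-component gives (-660)λ + (65340) = 0, so λ = 99.
The remaining components then also vanish.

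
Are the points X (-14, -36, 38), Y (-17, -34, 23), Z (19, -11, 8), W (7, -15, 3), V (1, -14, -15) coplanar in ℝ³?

No

The plane through X, Y, Z has normal n = XY × XZ = (315, -585, -141) and equation n·P = 11292.
Checking the remaining points: n·W = 10557, n·V = 10620.
Since n·W = 10557 ≠ 11292, W is off the plane and the points are not all coplanar.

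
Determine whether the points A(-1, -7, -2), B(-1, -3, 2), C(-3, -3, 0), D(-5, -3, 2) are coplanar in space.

A normal to the plane through A, B, C is n = AB × AC = (-8, -8, 8).
The plane has equation n·P = 48. For D: n·D = 80.
80 ≠ 48, so D is off the plane.

No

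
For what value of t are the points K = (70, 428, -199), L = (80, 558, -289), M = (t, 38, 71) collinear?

Direction KL = (10, 130, -90). From the y-coordinate of M, the parameter along the line is τ = (38 − 428)/130 = -3.
Then t = 70 + (-3)·(10) = 40.

40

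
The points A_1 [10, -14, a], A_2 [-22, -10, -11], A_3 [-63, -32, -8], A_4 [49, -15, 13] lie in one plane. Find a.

The points are coplanar iff A_1A_2 · (A_1A_3 × A_1A_4) = 0.
Expanding, this is linear in a: (-1767)a + (1767) = 0.
So a = 1.

1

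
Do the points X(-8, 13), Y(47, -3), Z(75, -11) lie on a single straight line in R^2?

No

XY = (55, -16), XZ = (83, -24).
Twice the signed area of △XYZ is (55)(-24) − (-16)(83) = 8.
The area is nonzero, so the three points are not collinear.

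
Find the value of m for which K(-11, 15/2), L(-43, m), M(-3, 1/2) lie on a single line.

The three points are collinear iff det[KL; KM] = 0.
This determinant is linear in m: (-8)m + (284) = 0, so m = 71/2.

71/2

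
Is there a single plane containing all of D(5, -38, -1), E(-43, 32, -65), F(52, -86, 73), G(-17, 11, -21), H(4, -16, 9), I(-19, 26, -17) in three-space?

The plane through D, E, F has normal n = DE × DF = (2108, 544, -986) and equation n·P = -9146.
Checking the remaining points: n·G = -9146, n·H = -9146, n·I = -9146.
All equal -9146, so all 6 points lie in one plane.

Yes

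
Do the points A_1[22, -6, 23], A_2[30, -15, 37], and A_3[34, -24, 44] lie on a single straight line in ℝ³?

No

A_1A_2 = (8, -9, 14), A_1A_3 = (12, -18, 21).
A_1A_2 × A_1A_3 = (63, 0, -36).
The cross product is nonzero, so the points do not lie on one line.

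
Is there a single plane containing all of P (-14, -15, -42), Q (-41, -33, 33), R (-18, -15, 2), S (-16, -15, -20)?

A normal to the plane through P, Q, R is n = PQ × PR = (-792, 888, -72).
The plane has equation n·X = 792. For S: n·S = 792.
Equal, so S lies in the plane and all four are coplanar.

Yes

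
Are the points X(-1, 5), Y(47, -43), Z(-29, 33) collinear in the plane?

Yes

XY = (48, -48), XZ = (-28, 28).
Twice the signed area of △XYZ is (48)(28) − (-48)(-28) = 0.
The triangle is degenerate (zero area), so the points are collinear.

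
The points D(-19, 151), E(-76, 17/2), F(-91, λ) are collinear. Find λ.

-29

The three points are collinear iff det[DE; DF] = 0.
This determinant is linear in λ: (-57)λ + (-1653) = 0, so λ = -29.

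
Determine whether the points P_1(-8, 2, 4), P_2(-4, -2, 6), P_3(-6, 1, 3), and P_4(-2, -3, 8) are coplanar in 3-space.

With P_1 as base: P_1P_2 = (4, -4, 2), P_1P_3 = (2, -1, -1), P_1P_4 = (6, -5, 4).
P_1P_3 × P_1P_4 = (-9, -14, -4).
P_1P_2 · (P_1P_3 × P_1P_4) = 12.
Since 12 ≠ 0, the four points are not coplanar.

No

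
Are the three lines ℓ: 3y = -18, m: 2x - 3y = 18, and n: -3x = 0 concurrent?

Yes

Intersecting ℓ and m: solving the 2×2 system gives (x, y) = (0, -6).
Substitute into n: (-3)(0) + (0)(-6) = 0.
This equals 0, so (0, -6) lies on all three lines and they are concurrent.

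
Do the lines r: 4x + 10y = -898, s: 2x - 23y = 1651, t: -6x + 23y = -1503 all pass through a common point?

Yes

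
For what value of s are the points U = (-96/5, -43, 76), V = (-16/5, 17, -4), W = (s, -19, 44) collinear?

Direction UV = (16, 60, -80). From the y-coordinate of W, the parameter along the line is τ = (-19 − (-43))/60 = 2/5.
Then s = (-96/5) + 2/5·(16) = -64/5.

-64/5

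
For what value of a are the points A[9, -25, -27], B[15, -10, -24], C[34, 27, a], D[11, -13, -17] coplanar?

-28

Normal to plane ABD: n = (114, -54, 42); plane equation n·P = 1242.
Requiring n·C = 1242: (42)a + (2418) = 1242.
So a = -28.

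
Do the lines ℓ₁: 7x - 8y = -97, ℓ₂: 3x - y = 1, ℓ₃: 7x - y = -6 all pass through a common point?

Lines aᵢx + bᵢy = cᵢ with pairwise distinct directions are concurrent exactly when det[aᵢ bᵢ cᵢ] = 0.
Here the determinant is -539.
Nonzero, so no common point exists.

No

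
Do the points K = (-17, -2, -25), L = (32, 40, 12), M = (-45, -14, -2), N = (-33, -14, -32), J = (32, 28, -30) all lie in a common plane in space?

The plane through K, L, M has normal n = KL × KM = (1410, -2163, 588) and equation n·P = -34344.
Checking the remaining points: n·N = -35064, n·J = -33084.
Since n·N = -35064 ≠ -34344, N is off the plane and the points are not all coplanar.

No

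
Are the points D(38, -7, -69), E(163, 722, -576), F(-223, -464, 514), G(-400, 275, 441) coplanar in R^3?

The four points are coplanar iff the 3×3 determinant with rows DE, DF, DG is zero.
Rows: (125, 729, -507), (-261, -457, 583), (-438, 282, 510).
Expanding along the first row: (125)(-397476) − (729)(122244) + (-507)(-273768) = 0.
Zero determinant ⇒ coplanar.

Yes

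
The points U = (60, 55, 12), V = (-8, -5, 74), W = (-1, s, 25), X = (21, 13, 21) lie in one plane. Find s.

-11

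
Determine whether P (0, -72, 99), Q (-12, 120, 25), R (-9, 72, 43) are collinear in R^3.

No

PQ = (-12, 192, -74), PR = (-9, 144, -56).
Comparing components 2 and 3: (192)(-56) − (-74)(144) = -96 ≠ 0, so PQ and PR are not parallel and the points are not collinear.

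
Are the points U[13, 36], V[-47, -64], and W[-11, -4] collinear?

UV = (-60, -100), UW = (-24, -40).
Twice the signed area of △UVW is (-60)(-40) − (-100)(-24) = 0.
The triangle is degenerate (zero area), so the points are collinear.

Yes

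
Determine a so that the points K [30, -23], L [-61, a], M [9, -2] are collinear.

68

The three points are collinear iff det[KL; KM] = 0.
This determinant is linear in a: (21)a + (-1428) = 0, so a = 68.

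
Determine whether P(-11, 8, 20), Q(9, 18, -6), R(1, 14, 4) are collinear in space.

PQ = (20, 10, -26), PR = (12, 6, -16).
Comparing components 2 and 3: (10)(-16) − (-26)(6) = -4 ≠ 0, so PQ and PR are not parallel and the points are not collinear.

No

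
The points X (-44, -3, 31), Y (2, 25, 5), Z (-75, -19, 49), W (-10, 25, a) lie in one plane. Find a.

Normal to plane XYZ: n = (88, -22, 132); plane equation n·P = 286.
Requiring n·W = 286: (132)a + (-1430) = 286.
So a = 13.

13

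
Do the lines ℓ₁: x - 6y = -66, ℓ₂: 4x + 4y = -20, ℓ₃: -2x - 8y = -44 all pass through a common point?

Intersecting ℓ₁ and ℓ₂: solving the 2×2 system gives (x, y) = (-96/7, 61/7).
Substitute into ℓ₃: (-2)(-96/7) + (-8)(61/7) = -296/7.
But ℓ₃ requires -44 ≠ -296/7, so the three lines have no common point.

No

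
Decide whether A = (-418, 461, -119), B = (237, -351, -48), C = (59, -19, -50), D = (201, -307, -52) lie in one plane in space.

Yes

With A as base: AB = (655, -812, 71), AC = (477, -480, 69), AD = (619, -768, 67).
AC × AD = (20832, 10752, -69216).
AB · (AC × AD) = 0.
The scalar triple product vanishes, so the four points are coplanar.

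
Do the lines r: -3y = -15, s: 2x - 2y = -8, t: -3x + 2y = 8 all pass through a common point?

No

Intersecting r and s: solving the 2×2 system gives (x, y) = (1, 5).
Substitute into t: (-3)(1) + (2)(5) = 7.
But t requires 8 ≠ 7, so the three lines have no common point.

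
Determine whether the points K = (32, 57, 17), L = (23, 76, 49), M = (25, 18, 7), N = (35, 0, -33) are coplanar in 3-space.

A normal to the plane through K, L, M is n = KL × KM = (1058, -314, 484).
The plane has equation n·P = 24186. For N: n·N = 21058.
21058 ≠ 24186, so N is off the plane.

No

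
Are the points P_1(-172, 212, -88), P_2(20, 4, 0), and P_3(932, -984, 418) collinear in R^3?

Yes

P_1P_2 = (192, -208, 88), P_1P_3 = (1104, -1196, 506).
P_1P_2 × P_1P_3 = (0, 0, 0).
The cross product vanishes, so the three points are collinear.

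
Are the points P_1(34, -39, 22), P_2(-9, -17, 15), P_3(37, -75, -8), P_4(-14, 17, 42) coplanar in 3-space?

Yes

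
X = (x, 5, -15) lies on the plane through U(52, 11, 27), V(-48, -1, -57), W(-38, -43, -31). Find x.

The plane through U, V, W has equation −3840x + 1760y + 4320z = -63680.
Substituting X: (-3840)x + (-56000) = -63680, so x = 2.

2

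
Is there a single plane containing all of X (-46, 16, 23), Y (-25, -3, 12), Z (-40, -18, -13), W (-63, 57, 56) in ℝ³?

The four points are coplanar iff the 3×3 determinant with rows XY, XZ, XW is zero.
Rows: (21, -19, -11), (6, -34, -36), (-17, 41, 33).
Expanding along the first row: (21)(354) − (-19)(-414) + (-11)(-332) = 3220.
Nonzero ⇒ not coplanar.

No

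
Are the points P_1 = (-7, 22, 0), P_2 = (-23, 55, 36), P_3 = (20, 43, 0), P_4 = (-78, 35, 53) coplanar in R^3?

With P_1 as base: P_1P_2 = (-16, 33, 36), P_1P_3 = (27, 21, 0), P_1P_4 = (-71, 13, 53).
P_1P_3 × P_1P_4 = (1113, -1431, 1842).
P_1P_2 · (P_1P_3 × P_1P_4) = 1281.
Since 1281 ≠ 0, the four points are not coplanar.

No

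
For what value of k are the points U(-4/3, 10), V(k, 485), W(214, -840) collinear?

-365/3

Collinearity: (V − U) must be parallel to (W − U) = (646/3, -850).
Cross-multiplying the components: (k − (-4/3))·(-850) = (475)·(646/3).
Solving gives k = -365/3.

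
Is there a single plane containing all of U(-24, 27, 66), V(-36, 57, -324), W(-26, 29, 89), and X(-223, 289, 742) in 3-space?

No

With U as base: UV = (-12, 30, -390), UW = (-2, 2, 23), UX = (-199, 262, 676).
UW × UX = (-4674, -3225, -126).
UV · (UW × UX) = 8478.
Since 8478 ≠ 0, the four points are not coplanar.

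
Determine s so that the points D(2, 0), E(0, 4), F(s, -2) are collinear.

The three points are collinear iff det[DE; DF] = 0.
This determinant is linear in s: (-4)s + (12) = 0, so s = 3.

3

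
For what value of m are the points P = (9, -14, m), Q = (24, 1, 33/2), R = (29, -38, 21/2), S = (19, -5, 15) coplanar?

25/2

Coplanarity ⇔ det[PQ; PR; PS] = 0.
Expanding, this is linear in m: (225)m + (-5625/2) = 0.
So m = 25/2.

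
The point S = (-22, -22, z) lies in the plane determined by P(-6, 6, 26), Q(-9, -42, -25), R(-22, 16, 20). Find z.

-18

The plane through P, Q, R has equation 798x + 798y − 798z = -20748.
Substituting S: (-798)z + (-35112) = -20748, so z = -18.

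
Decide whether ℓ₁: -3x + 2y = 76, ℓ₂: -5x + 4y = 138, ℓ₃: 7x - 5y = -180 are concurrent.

No

Intersecting ℓ₁ and ℓ₂: solving the 2×2 system gives (x, y) = (-14, 17).
Substitute into ℓ₃: (7)(-14) + (-5)(17) = -183.
But ℓ₃ requires -180 ≠ -183, so the three lines have no common point.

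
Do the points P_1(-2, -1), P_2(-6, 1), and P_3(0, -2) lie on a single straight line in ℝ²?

P_1P_2 = (-4, 2), P_1P_3 = (2, -1).
det[P_1P_2; P_1P_3] = (-4)(-1) − (2)(2) = 0.
The determinant is zero, so the points are collinear.

Yes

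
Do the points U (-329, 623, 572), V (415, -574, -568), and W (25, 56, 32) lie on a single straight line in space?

UV = (744, -1197, -1140), UW = (354, -567, -540).
UV × UW = (0, -1800, 1890).
The cross product is nonzero, so the points do not lie on one line.

No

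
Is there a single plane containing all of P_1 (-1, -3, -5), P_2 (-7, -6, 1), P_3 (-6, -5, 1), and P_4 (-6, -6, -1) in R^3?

With P_1 as base: P_1P_2 = (-6, -3, 6), P_1P_3 = (-5, -2, 6), P_1P_4 = (-5, -3, 4).
P_1P_3 × P_1P_4 = (10, -10, 5).
P_1P_2 · (P_1P_3 × P_1P_4) = 0.
The scalar triple product vanishes, so the four points are coplanar.

Yes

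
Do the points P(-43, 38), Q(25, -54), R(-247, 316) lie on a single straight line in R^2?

PQ = (68, -92), PR = (-204, 278).
If collinear, PR would be a scalar multiple of PQ. But (68)·(278) ≠ (-92)·(-204) (difference 136), so they are not parallel; the points are not collinear.

No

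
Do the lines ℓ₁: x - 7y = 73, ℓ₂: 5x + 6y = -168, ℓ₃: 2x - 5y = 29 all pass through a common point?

Intersecting ℓ₁ and ℓ₂: solving the 2×2 system gives (x, y) = (-18, -13).
Substitute into ℓ₃: (2)(-18) + (-5)(-13) = 29.
This equals 29, so (-18, -13) lies on all three lines and they are concurrent.

Yes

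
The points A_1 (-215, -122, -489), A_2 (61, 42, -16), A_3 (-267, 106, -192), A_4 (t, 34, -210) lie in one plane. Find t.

-159

Coplanarity ⇔ det[A_1A_2; A_1A_3; A_1A_4] = 0.
Expanding, this is linear in t: (-59136)t + (-9402624) = 0.
So t = -159.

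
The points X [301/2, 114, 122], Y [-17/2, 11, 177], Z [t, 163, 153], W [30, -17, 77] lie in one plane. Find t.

371/2

Normal to plane XYW: n = (11840, -27565/2, 16835/2); plane equation n·P = 1237650.
Requiring n·Z = 1237650: (11840)t + (-958670) = 1237650.
So t = 371/2.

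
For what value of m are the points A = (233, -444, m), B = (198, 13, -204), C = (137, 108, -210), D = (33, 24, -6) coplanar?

Coplanarity ⇔ det[AB; AC; AD] = 0.
Expanding, this is linear in m: (-15004)m + (2250600) = 0.
So m = 150.

150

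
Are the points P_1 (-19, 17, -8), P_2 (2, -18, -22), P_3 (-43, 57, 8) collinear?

Yes

P_1P_2 = (21, -35, -14), P_1P_3 = (-24, 40, 16).
Each component of P_1P_3 is -8/7 times the corresponding component of P_1P_2, so P_1P_3 = -8/7·P_1P_2 and the points are collinear.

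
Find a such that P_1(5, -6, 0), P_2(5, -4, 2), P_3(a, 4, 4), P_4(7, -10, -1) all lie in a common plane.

1

Normal to plane P_1P_2P_4: n = (6, 4, -4); plane equation n·P = 6.
Requiring n·P_3 = 6: (6)a + (0) = 6.
So a = 1.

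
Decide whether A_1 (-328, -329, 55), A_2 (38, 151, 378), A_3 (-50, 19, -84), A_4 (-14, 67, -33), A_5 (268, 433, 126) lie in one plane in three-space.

No

The plane through A_1, A_2, A_3 has normal n = A_1A_2 × A_1A_3 = (-179124, 140668, -6072) and equation n·P = 12138940.
Checking the remaining points: n·A_4 = 12132868, n·A_5 = 12138940.
Since n·A_4 = 12132868 ≠ 12138940, A_4 is off the plane and the points are not all coplanar.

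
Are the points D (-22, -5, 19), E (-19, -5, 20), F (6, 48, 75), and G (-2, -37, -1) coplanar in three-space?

With D as base: DE = (3, 0, 1), DF = (28, 53, 56), DG = (20, -32, -20).
DF × DG = (732, 1680, -1956).
DE · (DF × DG) = 240.
Since 240 ≠ 0, the four points are not coplanar.

No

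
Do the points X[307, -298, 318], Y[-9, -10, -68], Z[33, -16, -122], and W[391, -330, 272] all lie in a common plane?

A normal to the plane through X, Y, Z is n = XY × XZ = (-17868, -33276, -10200).
The plane has equation n·P = 1187172. For W: n·W = 1220292.
1220292 ≠ 1187172, so W is off the plane.

No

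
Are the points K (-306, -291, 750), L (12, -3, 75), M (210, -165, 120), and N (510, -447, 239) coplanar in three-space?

No

With K as base: KL = (318, 288, -675), KM = (516, 126, -630), KN = (816, -156, -511).
KM × KN = (-162666, -250404, -183312).
KL · (KM × KN) = -108540.
Since -108540 ≠ 0, the four points are not coplanar.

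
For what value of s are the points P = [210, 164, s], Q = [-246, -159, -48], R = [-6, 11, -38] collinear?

-29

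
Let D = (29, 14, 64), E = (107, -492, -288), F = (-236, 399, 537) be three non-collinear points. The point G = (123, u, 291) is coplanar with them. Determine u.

A normal to the plane is n = DE × DF = (-103818, 56386, -104060).
G lies in the plane iff n · DG = 0.
This gives (56386)u + (-34169916) = 0, so u = 606.

606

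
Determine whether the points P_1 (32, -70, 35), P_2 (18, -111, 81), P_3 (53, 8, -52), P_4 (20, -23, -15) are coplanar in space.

No

With P_1 as base: P_1P_2 = (-14, -41, 46), P_1P_3 = (21, 78, -87), P_1P_4 = (-12, 47, -50).
P_1P_3 × P_1P_4 = (189, 2094, 1923).
P_1P_2 · (P_1P_3 × P_1P_4) = -42.
Since -42 ≠ 0, the four points are not coplanar.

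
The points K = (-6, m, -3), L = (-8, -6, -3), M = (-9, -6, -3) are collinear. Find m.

Collinearity requires KL × KM = 0; each component is linear in m.
The z-component gives (-1)m + (-6) = 0, so m = -6.
The remaining components then also vanish.

-6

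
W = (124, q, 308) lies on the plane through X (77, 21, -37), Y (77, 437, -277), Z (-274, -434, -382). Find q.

The plane through X, Y, Z has equation −252720x + 84240y + 146016z = -23092992.
Substituting W: (84240)q + (13635648) = -23092992, so q = -436.

-436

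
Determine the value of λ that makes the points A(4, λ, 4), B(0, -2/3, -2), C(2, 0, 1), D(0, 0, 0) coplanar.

2/3

The points are coplanar iff AB · (AC × AD) = 0.
Expanding, this is linear in λ: (4)λ + (-8/3) = 0.
So λ = 2/3.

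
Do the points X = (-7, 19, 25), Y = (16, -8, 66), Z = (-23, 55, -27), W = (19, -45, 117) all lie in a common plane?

Yes

A normal to the plane through X, Y, Z is n = XY × XZ = (-72, 540, 396).
The plane has equation n·P = 20664. For W: n·W = 20664.
Equal, so W lies in the plane and all four are coplanar.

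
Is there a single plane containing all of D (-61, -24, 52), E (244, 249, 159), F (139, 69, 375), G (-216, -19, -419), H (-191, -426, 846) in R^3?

The plane through D, E, F has normal n = DE × DF = (78228, -77115, -26235) and equation n·P = -4285368.
Checking the remaining points: n·G = -4439598, n·H = -4285368.
Since n·G = -4439598 ≠ -4285368, G is off the plane and the points are not all coplanar.

No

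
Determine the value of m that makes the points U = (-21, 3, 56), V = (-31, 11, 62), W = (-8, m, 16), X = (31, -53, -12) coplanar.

-20

Normal to plane UVX: n = (-208, -368, 144); plane equation n·P = 11328.
Requiring n·W = 11328: (-368)m + (3968) = 11328.
So m = -20.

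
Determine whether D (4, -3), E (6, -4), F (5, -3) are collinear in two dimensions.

No

DE = (2, -1), DF = (1, 0).
Twice the signed area of △DEF is (2)(0) − (-1)(1) = 1.
The area is nonzero, so the three points are not collinear.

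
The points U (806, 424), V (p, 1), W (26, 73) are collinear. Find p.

-134

Collinearity: (V − U) must be parallel to (W − U) = (-780, -351).
Cross-multiplying the components: (p − 806)·(-351) = (-423)·(-780).
Solving gives p = -134.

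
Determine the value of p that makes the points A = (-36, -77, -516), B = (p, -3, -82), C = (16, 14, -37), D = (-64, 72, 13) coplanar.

26

The points are coplanar iff AB · (AC × AD) = 0.
Expanding, this is linear in p: (-23232)p + (604032) = 0.
So p = 26.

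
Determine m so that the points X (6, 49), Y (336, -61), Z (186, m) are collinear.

-11

The three points are collinear iff det[XY; XZ] = 0.
This determinant is linear in m: (330)m + (3630) = 0, so m = -11.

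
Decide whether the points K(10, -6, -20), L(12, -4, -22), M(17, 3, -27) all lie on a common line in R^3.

No

KL = (2, 2, -2), KM = (7, 9, -7).
Comparing components 2 and 3: (2)(-7) − (-2)(9) = 4 ≠ 0, so KL and KM are not parallel and the points are not collinear.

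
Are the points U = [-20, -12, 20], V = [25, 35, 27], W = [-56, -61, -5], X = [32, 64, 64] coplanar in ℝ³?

With U as base: UV = (45, 47, 7), UW = (-36, -49, -25), UX = (52, 76, 44).
UW × UX = (-256, 284, -188).
UV · (UW × UX) = 512.
Since 512 ≠ 0, the four points are not coplanar.

No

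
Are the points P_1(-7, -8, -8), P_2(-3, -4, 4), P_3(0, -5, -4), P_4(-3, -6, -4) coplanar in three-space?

No

The four points are coplanar iff the 3×3 determinant with rows P_1P_2, P_1P_3, P_1P_4 is zero.
Rows: (4, 4, 12), (7, 3, 4), (4, 2, 4).
Expanding along the first row: (4)(4) − (4)(12) + (12)(2) = -8.
Nonzero ⇒ not coplanar.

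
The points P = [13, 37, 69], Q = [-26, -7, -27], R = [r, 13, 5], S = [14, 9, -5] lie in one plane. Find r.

Normal to plane PQS: n = (568, -2982, 1136); plane equation n·X = -24566.
Requiring n·R = -24566: (568)r + (-33086) = -24566.
So r = 15.

15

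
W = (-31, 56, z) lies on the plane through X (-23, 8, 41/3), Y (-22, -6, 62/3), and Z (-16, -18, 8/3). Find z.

11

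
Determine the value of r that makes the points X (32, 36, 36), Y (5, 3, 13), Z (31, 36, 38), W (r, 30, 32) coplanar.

27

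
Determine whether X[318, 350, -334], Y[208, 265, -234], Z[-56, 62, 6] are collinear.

No

XY = (-110, -85, 100), XZ = (-374, -288, 340).
XY × XZ = (-100, 0, -110).
The cross product is nonzero, so the points do not lie on one line.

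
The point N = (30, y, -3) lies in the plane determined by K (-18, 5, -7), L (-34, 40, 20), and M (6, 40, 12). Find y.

25

A normal to the plane is n = KL × KM = (-280, 952, -1400).
N lies in the plane iff n · KN = 0.
This gives (952)y + (-23800) = 0, so y = 25.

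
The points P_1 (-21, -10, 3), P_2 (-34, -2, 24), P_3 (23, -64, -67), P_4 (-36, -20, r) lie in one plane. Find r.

The points are coplanar iff P_1P_2 · (P_1P_3 × P_1P_4) = 0.
Expanding, this is linear in r: (350)r + (-9800) = 0.
So r = 28.

28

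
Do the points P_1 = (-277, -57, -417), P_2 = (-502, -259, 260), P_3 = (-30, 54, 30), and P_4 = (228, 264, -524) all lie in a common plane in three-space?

A normal to the plane through P_1, P_2, P_3 is n = P_1P_2 × P_1P_3 = (-165441, 267794, 24919).
The plane has equation n·P = 20171676. For P_4: n·P_4 = 19919512.
19919512 ≠ 20171676, so P_4 is off the plane.

No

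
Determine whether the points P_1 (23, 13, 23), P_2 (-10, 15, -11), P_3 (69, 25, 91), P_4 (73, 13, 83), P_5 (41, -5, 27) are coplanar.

The plane through P_1, P_2, P_3 has normal n = P_1P_2 × P_1P_3 = (544, 680, -488) and equation n·P = 10128.
Checking the remaining points: n·P_4 = 8048, n·P_5 = 5728.
Since n·P_4 = 8048 ≠ 10128, P_4 is off the plane and the points are not all coplanar.

No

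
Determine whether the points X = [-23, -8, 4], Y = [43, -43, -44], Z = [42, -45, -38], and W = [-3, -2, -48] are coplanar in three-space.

The four points are coplanar iff the 3×3 determinant with rows XY, XZ, XW is zero.
Rows: (66, -35, -48), (65, -37, -42), (20, 6, -52).
Expanding along the first row: (66)(2176) − (-35)(-2540) + (-48)(1130) = 476.
Nonzero ⇒ not coplanar.

No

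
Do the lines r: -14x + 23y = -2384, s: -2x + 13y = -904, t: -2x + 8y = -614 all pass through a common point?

Yes

Lines aᵢx + bᵢy = cᵢ with pairwise distinct directions are concurrent exactly when det[aᵢ bᵢ cᵢ] = 0.
Here the determinant is 0.
It vanishes, so the lines are concurrent at (75, -58).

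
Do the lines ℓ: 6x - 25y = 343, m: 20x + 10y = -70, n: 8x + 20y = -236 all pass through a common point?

The three lines meet at one point iff the augmented coefficient matrix [aᵢ bᵢ cᵢ] has rank < 3, i.e. its determinant vanishes.
Here the determinant is 0.
It vanishes, so the lines are concurrent at (3, -13).

Yes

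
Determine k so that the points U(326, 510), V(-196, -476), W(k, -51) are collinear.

The three points are collinear iff det[UV; UW] = 0.
This determinant is linear in k: (986)k + (-28594) = 0, so k = 29.

29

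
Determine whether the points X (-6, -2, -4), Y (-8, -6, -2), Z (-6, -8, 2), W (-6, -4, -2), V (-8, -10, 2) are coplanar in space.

The plane through X, Y, Z has normal n = XY × XZ = (-12, 12, 12) and equation n·P = 0.
Checking the remaining points: n·W = 0, n·V = 0.
All equal 0, so all 5 points lie in one plane.

Yes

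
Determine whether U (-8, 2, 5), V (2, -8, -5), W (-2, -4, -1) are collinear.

Yes

UV = (10, -10, -10), UW = (6, -6, -6).
Each component of UW is 3/5 times the corresponding component of UV, so UW = 3/5·UV and the points are collinear.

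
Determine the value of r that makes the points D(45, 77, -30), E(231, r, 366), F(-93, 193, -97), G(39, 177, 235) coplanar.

Normal to plane DFG: n = (37440, 36972, -13104); plane equation n·P = 4924764.
Requiring n·E = 4924764: (36972)r + (3852576) = 4924764.
So r = 29.

29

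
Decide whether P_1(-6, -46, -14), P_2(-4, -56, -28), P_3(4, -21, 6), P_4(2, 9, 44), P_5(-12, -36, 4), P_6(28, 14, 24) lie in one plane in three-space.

The plane through P_1, P_2, P_3 has normal n = P_1P_2 × P_1P_3 = (150, -180, 150) and equation n·P = 5280.
Checking the remaining points: n·P_4 = 5280, n·P_5 = 5280, n·P_6 = 5280.
All equal 5280, so all 6 points lie in one plane.

Yes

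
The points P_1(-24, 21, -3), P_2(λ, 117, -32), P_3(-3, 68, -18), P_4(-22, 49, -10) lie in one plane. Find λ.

10

Normal to plane P_1P_3P_4: n = (91, 117, 494); plane equation n·P = -1209.
Requiring n·P_2 = -1209: (91)λ + (-2119) = -1209.
So λ = 10.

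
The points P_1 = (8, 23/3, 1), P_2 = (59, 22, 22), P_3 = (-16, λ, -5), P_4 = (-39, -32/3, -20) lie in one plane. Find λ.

Coplanarity ⇔ det[P_1P_2; P_1P_3; P_1P_4] = 0.
Expanding, this is linear in λ: (-84)λ + (1092) = 0.
So λ = 13.

13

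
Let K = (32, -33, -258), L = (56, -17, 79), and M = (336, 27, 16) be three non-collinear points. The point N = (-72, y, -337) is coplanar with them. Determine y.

Coplanarity requires KL · (KM × KN) = 0.
KL = (24, 16, 337), KM = (304, 60, 274); the triple product is linear in y with coefficient 95872 and constant term 5081216.
Setting it to zero: y = -53.

-53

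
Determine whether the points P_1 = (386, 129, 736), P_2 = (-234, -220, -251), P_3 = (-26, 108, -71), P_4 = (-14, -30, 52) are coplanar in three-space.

With P_1 as base: P_1P_2 = (-620, -349, -987), P_1P_3 = (-412, -21, -807), P_1P_4 = (-400, -159, -684).
P_1P_3 × P_1P_4 = (-113949, 40992, 57108).
P_1P_2 · (P_1P_3 × P_1P_4) = -23424.
Since -23424 ≠ 0, the four points are not coplanar.

No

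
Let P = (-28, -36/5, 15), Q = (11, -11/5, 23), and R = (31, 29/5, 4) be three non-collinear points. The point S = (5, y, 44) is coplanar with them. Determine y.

-41/5

Coplanarity requires PQ · (PR × PS) = 0.
PQ = (39, 5, 8), PR = (59, 13, -11); the triple product is linear in y with coefficient 901 and constant term 36941/5.
Setting it to zero: y = -41/5.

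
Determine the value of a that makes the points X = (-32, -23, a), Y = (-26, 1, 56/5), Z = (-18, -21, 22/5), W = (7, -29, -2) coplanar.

32/5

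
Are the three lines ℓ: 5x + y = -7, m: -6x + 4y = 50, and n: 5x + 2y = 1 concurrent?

Intersecting ℓ and m: solving the 2×2 system gives (x, y) = (-3, 8).
Substitute into n: (5)(-3) + (2)(8) = 1.
This equals 1, so (-3, 8) lies on all three lines and they are concurrent.

Yes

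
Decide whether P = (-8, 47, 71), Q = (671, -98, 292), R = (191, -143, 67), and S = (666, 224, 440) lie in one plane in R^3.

The four points are coplanar iff the 3×3 determinant with rows PQ, PR, PS is zero.
Rows: (679, -145, 221), (199, -190, -4), (674, 177, 369).
Expanding along the first row: (679)(-69402) − (-145)(76127) + (221)(163283) = 0.
Zero determinant ⇒ coplanar.

Yes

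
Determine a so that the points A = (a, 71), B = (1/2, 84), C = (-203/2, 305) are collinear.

13/2

The three points are collinear iff det[AB; AC] = 0.
This determinant is linear in a: (-221)a + (2873/2) = 0, so a = 13/2.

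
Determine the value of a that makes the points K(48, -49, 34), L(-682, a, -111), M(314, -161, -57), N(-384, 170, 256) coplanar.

61

Normal to plane KMN: n = (-4935, -19740, 9870); plane equation n·P = 1065960.
Requiring n·L = 1065960: (-19740)a + (2270100) = 1065960.
So a = 61.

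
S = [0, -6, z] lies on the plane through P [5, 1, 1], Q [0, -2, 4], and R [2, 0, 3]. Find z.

3

A normal to the plane is n = PQ × PR = (-3, 1, -4).
S lies in the plane iff n · PS = 0.
This gives (-4)z + (12) = 0, so z = 3.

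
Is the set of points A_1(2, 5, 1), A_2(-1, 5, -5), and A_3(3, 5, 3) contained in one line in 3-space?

Yes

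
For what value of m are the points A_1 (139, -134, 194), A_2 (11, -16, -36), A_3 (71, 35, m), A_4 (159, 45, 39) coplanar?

-31

The points are coplanar iff A_1A_2 · (A_1A_3 × A_1A_4) = 0.
Expanding, this is linear in m: (25272)m + (783432) = 0.
So m = -31.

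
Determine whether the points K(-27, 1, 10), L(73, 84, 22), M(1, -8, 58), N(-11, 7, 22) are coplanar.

Yes

With K as base: KL = (100, 83, 12), KM = (28, -9, 48), KN = (16, 6, 12).
KM × KN = (-396, 432, 312).
KL · (KM × KN) = 0.
The scalar triple product vanishes, so the four points are coplanar.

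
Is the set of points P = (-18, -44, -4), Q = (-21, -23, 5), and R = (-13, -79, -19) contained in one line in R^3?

PQ = (-3, 21, 9), PR = (5, -35, -15).
Each component of PR is -5/3 times the corresponding component of PQ, so PR = -5/3·PQ and the points are collinear.

Yes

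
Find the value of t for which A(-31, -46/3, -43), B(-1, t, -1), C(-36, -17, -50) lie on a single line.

-16/3

Direction AC = (-5, -5/3, -7). From the x-coordinate of B, the parameter along the line is τ = (-1 − (-31))/(-5) = -6.
Then t = (-46/3) + (-6)·(-5/3) = -16/3.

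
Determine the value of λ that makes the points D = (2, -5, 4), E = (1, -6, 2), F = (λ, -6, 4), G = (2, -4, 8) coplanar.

Normal to plane DEG: n = (-2, 4, -1); plane equation n·P = -28.
Requiring n·F = -28: (-2)λ + (-28) = -28.
So λ = 0.

0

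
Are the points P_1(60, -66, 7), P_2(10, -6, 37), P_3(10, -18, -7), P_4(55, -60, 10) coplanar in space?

Yes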